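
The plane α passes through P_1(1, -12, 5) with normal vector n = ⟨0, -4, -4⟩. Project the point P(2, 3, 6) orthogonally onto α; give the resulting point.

α: n·r = n·P_1 gives -4y - 4z = 28.
Foot = P − λn with λ = (n·P − d)/|n|² = (-36 − 28)/32 = -2.
Foot = (2, 3, 6) − (-2)·(0, -4, -4) = (2, -5, -2).

(2, -5, -2)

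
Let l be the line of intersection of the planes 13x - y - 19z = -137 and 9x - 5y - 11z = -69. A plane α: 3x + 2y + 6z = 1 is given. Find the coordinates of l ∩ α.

Direction of l: (13, -1, -19) × (9, -5, -11) = (-84, -28, -56).
A point on l: solving the two plane equations with x = -8 gives (-8, -5, 2).
Substitute r = (-8, -5, 2) + t(-84, -28, -56) into the plane: -22 + (-644)t = 1, so t = -1/28.
Intersection: (-8, -5, 2) + (-1/28)·(-84, -28, -56) = (-5, -4, 4).

(-5, -4, 4)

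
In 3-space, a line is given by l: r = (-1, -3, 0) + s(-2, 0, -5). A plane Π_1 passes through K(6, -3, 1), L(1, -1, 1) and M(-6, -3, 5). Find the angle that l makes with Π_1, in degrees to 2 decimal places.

51.55

KL = (-5, 2, 0), KM = (-12, 0, 4); a normal to Π_1 is KL × KM = (8, 20, 24).
Using K: Π_1 has equation 8x + 20y + 24z = 12.
sin θ = |n·v| / (|n||v|) = |-136| / (√1040 · √29) = 0.78311.
θ ≈ 51.55°.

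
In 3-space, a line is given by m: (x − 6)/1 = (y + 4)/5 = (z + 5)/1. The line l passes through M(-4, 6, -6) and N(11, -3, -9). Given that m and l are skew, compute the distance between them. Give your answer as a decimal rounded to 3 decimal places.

3.762

m has direction (1, 5, 1) through (6, -4, -5).
A direction vector for l is N − M = (15, -9, -3).
Common perpendicular direction n = (1, 5, 1) × (15, -9, -3) = (-6, 18, -84).
With w = (-4, 6, -6) − (6, -4, -5) = (-10, 10, -1), w · n = 324.
Distance = |w · n| / |n| = |324| / √7416 ≈ 3.762.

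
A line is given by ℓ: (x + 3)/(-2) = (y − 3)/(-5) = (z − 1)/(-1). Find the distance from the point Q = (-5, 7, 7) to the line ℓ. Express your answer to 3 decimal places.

6.314

ℓ has direction (-2, -5, -1) through (-3, 3, 1).
Taking (-3, 3, 1) on ℓ with direction v = (-2, -5, -1): w = Q − (-3, 3, 1) = (-2, 4, 6), and w × v = (26, -14, 18).
Distance = |w × v| / |v| = √1196 / √30 ≈ 6.314.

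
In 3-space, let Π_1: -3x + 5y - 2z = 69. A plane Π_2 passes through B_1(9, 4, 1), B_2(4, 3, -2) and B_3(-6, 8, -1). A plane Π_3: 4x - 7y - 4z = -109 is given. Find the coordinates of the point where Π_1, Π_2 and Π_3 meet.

(-6, 11, 2)

B_1B_2 = (-5, -1, -3), B_1B_3 = (-15, 4, -2); a normal to Π_2 is B_1B_2 × B_1B_3 = (14, 35, -35).
Using B_1: Π_2 has equation 14x + 35y - 35z = 231.
Solving the 3×3 linear system -3x + 5y - 2z = 69, 14x + 35y - 35z = 231, 4x - 7y - 4z = -109 (e.g. by elimination or Cramer's rule, determinant = 1211) gives (-6, 11, 2).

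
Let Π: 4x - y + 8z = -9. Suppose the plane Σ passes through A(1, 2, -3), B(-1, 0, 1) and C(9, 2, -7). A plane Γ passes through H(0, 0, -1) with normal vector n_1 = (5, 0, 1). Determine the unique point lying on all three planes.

(0, 1, -1)

AB = (-2, -2, 4), AC = (8, 0, -4); a normal to Σ is AB × AC = (8, 24, 16).
Using A: Σ has equation 8x + 24y + 16z = 8.
Γ: n_1·r = n_1·H gives 5x + z = -1.
Solving the 3×3 linear system 4x - y + 8z = -9, 8x + 24y + 16z = 8, 5x + z = -1 (e.g. by elimination or Cramer's rule, determinant = -936) gives (0, 1, -1).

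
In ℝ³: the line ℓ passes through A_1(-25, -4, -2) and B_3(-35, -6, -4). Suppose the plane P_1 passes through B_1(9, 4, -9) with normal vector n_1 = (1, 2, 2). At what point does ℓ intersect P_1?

(-5, 0, 2)

A direction vector for ℓ is B_3 − A_1 = (-10, -2, -2).
P_1: n_1·r = n_1·B_1 gives x + 2y + 2z = -1.
Substitute r = (-25, -4, -2) + t(-10, -2, -2) into the plane: -37 + (-18)t = -1, so t = -2.
Intersection: (-25, -4, -2) + (-2)·(-10, -2, -2) = (-5, 0, 2).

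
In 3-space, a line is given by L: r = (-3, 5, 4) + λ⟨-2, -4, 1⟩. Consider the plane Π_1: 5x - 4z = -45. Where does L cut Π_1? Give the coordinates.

(-5, 1, 5)

Substitute r = (-3, 5, 4) + t(-2, -4, 1) into the plane: -31 + (-14)t = -45, so t = 1.
Intersection: (-3, 5, 4) + 1·(-2, -4, 1) = (-5, 1, 5).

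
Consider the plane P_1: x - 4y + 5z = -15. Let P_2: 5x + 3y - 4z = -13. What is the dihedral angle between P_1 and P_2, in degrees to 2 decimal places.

53.90

cos θ = |n₁·n₂| / (|n₁||n₂|) = |-27| / (√42 · √50).
θ = arccos(0.58919) ≈ 53.90°.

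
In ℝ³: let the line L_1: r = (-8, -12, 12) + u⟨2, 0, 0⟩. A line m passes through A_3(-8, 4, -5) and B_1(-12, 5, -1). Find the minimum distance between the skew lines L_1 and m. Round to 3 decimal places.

A direction vector for m is B_1 − A_3 = (-4, 1, 4).
Common perpendicular direction n = (2, 0, 0) × (-4, 1, 4) = (0, -8, 2).
With w = (-8, 4, -5) − (-8, -12, 12) = (0, 16, -17), w · n = -162.
Distance = |w · n| / |n| = |-162| / √68 ≈ 19.645.

19.645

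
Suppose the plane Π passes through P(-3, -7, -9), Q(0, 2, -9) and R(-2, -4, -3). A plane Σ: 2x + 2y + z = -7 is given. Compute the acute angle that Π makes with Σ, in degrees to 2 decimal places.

65.06

PQ = (3, 9, 0), PR = (1, 3, 6); a normal to Π is PQ × PR = (54, -18, 0).
Using P: Π has equation 54x - 18y = -36.
cos θ = |n₁·n₂| / (|n₁||n₂|) = |72| / (√3240 · √9).
θ = arccos(0.42164) ≈ 65.06°.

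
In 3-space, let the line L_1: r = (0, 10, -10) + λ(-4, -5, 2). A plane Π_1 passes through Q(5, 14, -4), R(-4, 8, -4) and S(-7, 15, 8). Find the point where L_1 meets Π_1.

(-4, 5, -8)

QR = (-9, -6, 0), QS = (-12, 1, 12); a normal to Π_1 is QR × QS = (-72, 108, -81).
Using Q: Π_1 has equation -72x + 108y - 81z = 1476.
Substitute r = (0, 10, -10) + t(-4, -5, 2) into the plane: 1890 + (-414)t = 1476, so t = 1.
Intersection: (0, 10, -10) + 1·(-4, -5, 2) = (-4, 5, -8).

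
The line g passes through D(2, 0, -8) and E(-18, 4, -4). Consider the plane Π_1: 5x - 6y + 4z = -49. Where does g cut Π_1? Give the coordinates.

A direction vector for g is E − D = (-20, 4, 4).
Substitute r = (2, 0, -8) + t(-20, 4, 4) into the plane: -22 + (-108)t = -49, so t = 1/4.
Intersection: (2, 0, -8) + (1/4)·(-20, 4, 4) = (-3, 1, -7).

(-3, 1, -7)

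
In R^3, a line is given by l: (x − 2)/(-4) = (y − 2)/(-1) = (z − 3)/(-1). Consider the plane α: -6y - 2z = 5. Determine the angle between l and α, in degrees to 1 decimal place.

l has direction (-4, -1, -1) through (2, 2, 3).
sin θ = |n·v| / (|n||v|) = |8| / (√40 · √18) = 0.29814.
θ ≈ 17.3°.

17.3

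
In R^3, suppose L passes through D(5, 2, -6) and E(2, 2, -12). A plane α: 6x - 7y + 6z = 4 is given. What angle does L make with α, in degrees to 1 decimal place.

47.0

A direction vector for L is E − D = (-3, 0, -6).
sin θ = |n·v| / (|n||v|) = |-54| / (√121 · √45) = 0.73180.
θ ≈ 47.0°.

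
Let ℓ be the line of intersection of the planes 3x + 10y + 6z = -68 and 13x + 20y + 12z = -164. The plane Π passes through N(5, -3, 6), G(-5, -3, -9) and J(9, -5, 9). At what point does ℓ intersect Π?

Direction of ℓ: (3, 10, 6) × (13, 20, 12) = (0, 42, -70).
A point on ℓ: solving the two plane equations with y = 10 gives (-4, 10, -26).
NG = (-10, 0, -15), NJ = (4, -2, 3); a normal to Π is NG × NJ = (-30, -30, 20).
Using N: Π has equation -30x - 30y + 20z = 60.
Substitute r = (-4, 10, -26) + t(0, 42, -70) into the plane: -700 + (-2660)t = 60, so t = -2/7.
Intersection: (-4, 10, -26) + (-2/7)·(0, 42, -70) = (-4, -2, -6).

(-4, -2, -6)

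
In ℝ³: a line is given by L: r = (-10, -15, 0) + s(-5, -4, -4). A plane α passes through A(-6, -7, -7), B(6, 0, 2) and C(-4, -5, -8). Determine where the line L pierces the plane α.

AB = (12, 7, 9), AC = (2, 2, -1); a normal to α is AB × AC = (-25, 30, 10).
Using A: α has equation -25x + 30y + 10z = -130.
Substitute r = (-10, -15, 0) + t(-5, -4, -4) into the plane: -200 + (-35)t = -130, so t = -2.
Intersection: (-10, -15, 0) + (-2)·(-5, -4, -4) = (0, -7, 8).

(0, -7, 8)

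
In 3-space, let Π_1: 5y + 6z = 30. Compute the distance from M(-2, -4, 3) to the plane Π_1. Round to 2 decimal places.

4.10

n·M − d = (0)·(-2) + (5)·(-4) + (6)·(3) − 30 = -32; |n| = √61.
Distance = |-32| / √61 = 32/√61 ≈ 4.10.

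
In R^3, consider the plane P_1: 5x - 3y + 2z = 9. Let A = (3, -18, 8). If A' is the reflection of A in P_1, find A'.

λ = (n·A − d)/|n|² = (85 − 9)/38 = 2.
Reflection = A − 2λn = (3, -18, 8) − 4·(5, -3, 2) = (-17, -6, 0).

(-17, -6, 0)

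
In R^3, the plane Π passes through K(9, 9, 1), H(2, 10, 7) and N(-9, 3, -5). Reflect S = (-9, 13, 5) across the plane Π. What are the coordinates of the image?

KH = (-7, 1, 6), KN = (-18, -6, -6); a normal to Π is KH × KN = (30, -150, 60).
Using K: Π has equation 30x - 150y + 60z = -1020.
λ = (n·S − d)/|n|² = (-1920 − (-1020))/27000 = -1/30.
Reflection = S − 2λn = (-9, 13, 5) − (-1/15)·(30, -150, 60) = (-7, 3, 9).

(-7, 3, 9)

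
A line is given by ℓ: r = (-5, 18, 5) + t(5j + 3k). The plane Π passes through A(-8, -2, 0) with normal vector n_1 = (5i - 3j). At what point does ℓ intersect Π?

Π: n_1·r = n_1·A gives 5x - 3y = -34.
Substitute r = (-5, 18, 5) + t(0, 5, 3) into the plane: -79 + (-15)t = -34, so t = -3.
Intersection: (-5, 18, 5) + (-3)·(0, 5, 3) = (-5, 3, -4).

(-5, 3, -4)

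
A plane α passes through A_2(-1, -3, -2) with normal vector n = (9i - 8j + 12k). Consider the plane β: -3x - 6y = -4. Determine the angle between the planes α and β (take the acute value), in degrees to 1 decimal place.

α: n·r = n·A_2 gives 9x - 8y + 12z = -9.
cos θ = |n₁·n₂| / (|n₁||n₂|) = |21| / (√289 · √45).
θ = arccos(0.18415) ≈ 79.4°.

79.4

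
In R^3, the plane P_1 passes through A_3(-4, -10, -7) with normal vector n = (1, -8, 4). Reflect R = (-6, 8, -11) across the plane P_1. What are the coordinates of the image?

P_1: n·r = n·A_3 gives x - 8y + 4z = 48.
λ = (n·R − d)/|n|² = (-114 − 48)/81 = -2.
Reflection = R − 2λn = (-6, 8, -11) − (-4)·(1, -8, 4) = (-2, -24, 5).

(-2, -24, 5)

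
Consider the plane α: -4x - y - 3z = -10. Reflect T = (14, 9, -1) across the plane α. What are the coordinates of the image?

(-2, 5, -13)

λ = (n·T − d)/|n|² = (-62 − (-10))/26 = -2.
Reflection = T − 2λn = (14, 9, -1) − (-4)·(-4, -1, -3) = (-2, 5, -13).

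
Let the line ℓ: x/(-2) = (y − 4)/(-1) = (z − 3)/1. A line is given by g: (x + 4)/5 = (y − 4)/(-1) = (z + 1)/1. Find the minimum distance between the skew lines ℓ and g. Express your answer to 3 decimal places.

ℓ has direction (-2, -1, 1) through (0, 4, 3).
g has direction (5, -1, 1) through (-4, 4, -1).
Common perpendicular direction n = (-2, -1, 1) × (5, -1, 1) = (0, 7, 7).
With w = (-4, 4, -1) − (0, 4, 3) = (-4, 0, -4), w · n = -28.
Distance = |w · n| / |n| = |-28| / √98 ≈ 2.828.

2.828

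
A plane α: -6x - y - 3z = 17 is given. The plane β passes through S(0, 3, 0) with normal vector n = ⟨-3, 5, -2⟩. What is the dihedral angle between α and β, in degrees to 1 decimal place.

63.0

β: n·r = n·S gives -3x + 5y - 2z = 15.
cos θ = |n₁·n₂| / (|n₁||n₂|) = |19| / (√46 · √38).
θ = arccos(0.45445) ≈ 63.0°.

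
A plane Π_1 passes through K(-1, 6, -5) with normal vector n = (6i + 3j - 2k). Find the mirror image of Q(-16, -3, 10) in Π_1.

(20, 15, -2)

Π_1: n·r = n·K gives 6x + 3y - 2z = 22.
λ = (n·Q − d)/|n|² = (-125 − 22)/49 = -3.
Reflection = Q − 2λn = (-16, -3, 10) − (-6)·(6, 3, -2) = (20, 15, -2).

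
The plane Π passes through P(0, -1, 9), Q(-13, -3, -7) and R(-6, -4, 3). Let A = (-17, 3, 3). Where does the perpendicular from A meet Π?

(-9, -1, -3)

PQ = (-13, -2, -16), PR = (-6, -3, -6); a normal to Π is PQ × PR = (-36, 18, 27).
Using P: Π has equation -36x + 18y + 27z = 225.
Foot = A − λn with λ = (n·A − d)/|n|² = (747 − 225)/2349 = 2/9.
Foot = (-17, 3, 3) − (2/9)·(-36, 18, 27) = (-9, -1, -3).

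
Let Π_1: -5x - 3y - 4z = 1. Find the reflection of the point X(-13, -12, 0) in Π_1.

λ = (n·X − d)/|n|² = (101 − 1)/50 = 2.
Reflection = X − 2λn = (-13, -12, 0) − 4·(-5, -3, -4) = (7, 0, 16).

(7, 0, 16)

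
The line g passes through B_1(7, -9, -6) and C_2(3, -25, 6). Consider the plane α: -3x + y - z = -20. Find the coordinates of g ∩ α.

(8, -5, -9)

A direction vector for g is C_2 − B_1 = (-4, -16, 12).
Substitute r = (7, -9, -6) + t(-4, -16, 12) into the plane: -24 + (-16)t = -20, so t = -1/4.
Intersection: (7, -9, -6) + (-1/4)·(-4, -16, 12) = (8, -5, -9).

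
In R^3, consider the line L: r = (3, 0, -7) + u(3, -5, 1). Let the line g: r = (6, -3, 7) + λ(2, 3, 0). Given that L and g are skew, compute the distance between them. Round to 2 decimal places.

Common perpendicular direction n = (3, -5, 1) × (2, 3, 0) = (-3, 2, 19).
With w = (6, -3, 7) − (3, 0, -7) = (3, -3, 14), w · n = 251.
Distance = |w · n| / |n| = |251| / √374 ≈ 12.98.

12.98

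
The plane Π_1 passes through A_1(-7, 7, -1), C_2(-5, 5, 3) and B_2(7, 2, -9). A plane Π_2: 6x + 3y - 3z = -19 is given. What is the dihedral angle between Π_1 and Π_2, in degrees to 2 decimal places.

51.42

A_1C_2 = (2, -2, 4), A_1B_2 = (14, -5, -8); a normal to Π_1 is A_1C_2 × A_1B_2 = (36, 72, 18).
Using A_1: Π_1 has equation 36x + 72y + 18z = 234.
cos θ = |n₁·n₂| / (|n₁||n₂|) = |378| / (√6804 · √54).
θ = arccos(0.62361) ≈ 51.42°.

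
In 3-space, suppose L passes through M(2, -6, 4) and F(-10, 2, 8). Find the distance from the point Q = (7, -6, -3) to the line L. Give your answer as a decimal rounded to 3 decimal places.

6.279

A direction vector for L is F − M = (-12, 8, 4).
Taking (2, -6, 4) on L with direction v = (-12, 8, 4): w = Q − (2, -6, 4) = (5, 0, -7), and w × v = (56, 64, 40).
Distance = |w × v| / |v| = √8832 / √224 ≈ 6.279.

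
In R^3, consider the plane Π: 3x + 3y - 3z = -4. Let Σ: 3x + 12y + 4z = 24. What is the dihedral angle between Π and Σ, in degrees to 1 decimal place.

cos θ = |n₁·n₂| / (|n₁||n₂|) = |33| / (√27 · √169).
θ = arccos(0.48853) ≈ 60.8°.

60.8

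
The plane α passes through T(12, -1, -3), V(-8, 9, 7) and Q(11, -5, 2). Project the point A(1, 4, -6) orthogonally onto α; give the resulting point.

(4, 7, -3)

TV = (-20, 10, 10), TQ = (-1, -4, 5); a normal to α is TV × TQ = (90, 90, 90).
Using T: α has equation 90x + 90y + 90z = 720.
Foot = A − λn with λ = (n·A − d)/|n|² = (-90 − 720)/24300 = -1/30.
Foot = (1, 4, -6) − (-1/30)·(90, 90, 90) = (4, 7, -3).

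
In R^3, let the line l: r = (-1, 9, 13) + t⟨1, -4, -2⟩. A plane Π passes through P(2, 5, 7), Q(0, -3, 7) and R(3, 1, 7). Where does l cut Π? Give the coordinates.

PQ = (-2, -8, 0), PR = (1, -4, 0); a normal to Π is PQ × PR = (0, 0, 16).
Using P: Π has equation 16z = 112.
Substitute r = (-1, 9, 13) + t(1, -4, -2) into the plane: 208 + (-32)t = 112, so t = 3.
Intersection: (-1, 9, 13) + 3·(1, -4, -2) = (2, -3, 7).

(2, -3, 7)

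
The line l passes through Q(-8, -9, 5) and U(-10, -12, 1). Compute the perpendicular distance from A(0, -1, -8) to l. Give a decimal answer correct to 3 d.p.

A direction vector for l is U − Q = (-2, -3, -4).
Taking (-8, -9, 5) on l with direction v = (-2, -3, -4): w = A − (-8, -9, 5) = (8, 8, -13), and w × v = (-71, 58, -8).
Distance = |w × v| / |v| = √8469 / √29 ≈ 17.089.

17.089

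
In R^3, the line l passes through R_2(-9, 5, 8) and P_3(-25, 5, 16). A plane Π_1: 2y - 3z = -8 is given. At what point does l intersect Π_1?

A direction vector for l is P_3 − R_2 = (-16, 0, 8).
Substitute r = (-9, 5, 8) + t(-16, 0, 8) into the plane: -14 + (-24)t = -8, so t = -1/4.
Intersection: (-9, 5, 8) + (-1/4)·(-16, 0, 8) = (-5, 5, 6).

(-5, 5, 6)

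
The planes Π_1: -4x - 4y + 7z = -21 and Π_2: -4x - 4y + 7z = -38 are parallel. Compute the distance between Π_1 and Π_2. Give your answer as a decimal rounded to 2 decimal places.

1.89

Same normal n = (-4, -4, 7) with |n| = √81; distance = |-21 − (-38)| / |n| = 17/√81 ≈ 1.89.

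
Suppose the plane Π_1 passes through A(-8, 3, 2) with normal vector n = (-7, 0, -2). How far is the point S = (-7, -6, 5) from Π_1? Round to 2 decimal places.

Π_1: n·r = n·A gives -7x - 2z = 52.
n·S − d = (-7)·(-7) + (0)·(-6) + (-2)·(5) − 52 = -13; |n| = √53.
Distance = |-13| / √53 = 13/√53 ≈ 1.79.

1.79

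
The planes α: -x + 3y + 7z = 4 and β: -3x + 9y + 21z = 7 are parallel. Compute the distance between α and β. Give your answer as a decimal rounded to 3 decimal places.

0.217

Rescale β by 1/3: -x + 3y + 7z = 7/3. Then distance = |4 − (7/3)| / √59 ≈ 0.217.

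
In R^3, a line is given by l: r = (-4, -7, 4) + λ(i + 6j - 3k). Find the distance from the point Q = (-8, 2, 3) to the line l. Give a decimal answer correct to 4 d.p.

6.0774

Taking (-4, -7, 4) on l with direction v = (1, 6, -3): w = Q − (-4, -7, 4) = (-4, 9, -1), and w × v = (-21, -13, -33).
Distance = |w × v| / |v| = √1699 / √46 ≈ 6.0774.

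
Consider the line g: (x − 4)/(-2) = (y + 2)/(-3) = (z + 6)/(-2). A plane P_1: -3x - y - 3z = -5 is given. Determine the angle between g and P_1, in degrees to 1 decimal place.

56.6

g has direction (-2, -3, -2) through (4, -2, -6).
sin θ = |n·v| / (|n||v|) = |15| / (√19 · √17) = 0.83462.
θ ≈ 56.6°.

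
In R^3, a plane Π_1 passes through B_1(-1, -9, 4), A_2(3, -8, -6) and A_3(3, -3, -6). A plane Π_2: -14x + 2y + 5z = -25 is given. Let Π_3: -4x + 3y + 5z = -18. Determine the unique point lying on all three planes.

(1, -3, -1)

B_1A_2 = (4, 1, -10), B_1A_3 = (4, 6, -10); a normal to Π_1 is B_1A_2 × B_1A_3 = (50, 0, 20).
Using B_1: Π_1 has equation 50x + 20z = 30.
Solving the 3×3 linear system 50x + 20z = 30, -14x + 2y + 5z = -25, -4x + 3y + 5z = -18 (e.g. by elimination or Cramer's rule, determinant = -930) gives (1, -3, -1).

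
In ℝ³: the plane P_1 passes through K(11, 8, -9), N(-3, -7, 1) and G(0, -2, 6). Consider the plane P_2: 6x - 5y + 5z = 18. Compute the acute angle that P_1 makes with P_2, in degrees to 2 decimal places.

KN = (-14, -15, 10), KG = (-11, -10, 15); a normal to P_1 is KN × KG = (-125, 100, -25).
Using K: P_1 has equation -125x + 100y - 25z = -350.
cos θ = |n₁·n₂| / (|n₁||n₂|) = |-1375| / (√26250 · √86).
θ = arccos(0.91514) ≈ 23.77°.

23.77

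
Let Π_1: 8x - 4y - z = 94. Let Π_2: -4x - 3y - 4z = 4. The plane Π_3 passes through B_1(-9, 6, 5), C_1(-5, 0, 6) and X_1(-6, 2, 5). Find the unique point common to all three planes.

B_1C_1 = (4, -6, 1), B_1X_1 = (3, -4, 0); a normal to Π_3 is B_1C_1 × B_1X_1 = (4, 3, 2).
Using B_1: Π_3 has equation 4x + 3y + 2z = -8.
Solving the 3×3 linear system 8x - 4y - z = 94, -4x - 3y - 4z = 4, 4x + 3y + 2z = -8 (e.g. by elimination or Cramer's rule, determinant = 80) gives (6, -12, 2).

(6, -12, 2)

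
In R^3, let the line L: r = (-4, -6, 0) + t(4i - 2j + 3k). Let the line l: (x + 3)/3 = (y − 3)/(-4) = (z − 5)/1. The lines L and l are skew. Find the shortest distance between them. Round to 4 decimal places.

l has direction (3, -4, 1) through (-3, 3, 5).
Common perpendicular direction n = (4, -2, 3) × (3, -4, 1) = (10, 5, -10).
With w = (-3, 3, 5) − (-4, -6, 0) = (1, 9, 5), w · n = 5.
Distance = |w · n| / |n| = |5| / √225 ≈ 0.3333.

0.3333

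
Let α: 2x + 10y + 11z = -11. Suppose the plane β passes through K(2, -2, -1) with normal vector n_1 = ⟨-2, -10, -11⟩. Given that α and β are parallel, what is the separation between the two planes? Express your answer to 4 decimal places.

β: n_1·r = n_1·K gives -2x - 10y - 11z = 27.
Rescale β by 1/(-1): 2x + 10y + 11z = -27. Then distance = |-11 − (-27)| / √225 ≈ 1.0667.

1.0667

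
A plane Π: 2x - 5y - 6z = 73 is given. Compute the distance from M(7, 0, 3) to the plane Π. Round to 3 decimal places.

n·M − d = (2)·(7) + (-5)·(0) + (-6)·(3) − 73 = -77; |n| = √65.
Distance = |-77| / √65 = 77/√65 ≈ 9.551.

9.551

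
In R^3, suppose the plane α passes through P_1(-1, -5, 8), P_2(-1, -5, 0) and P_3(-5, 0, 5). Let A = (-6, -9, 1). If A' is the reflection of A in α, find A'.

P_1P_2 = (0, 0, -8), P_1P_3 = (-4, 5, -3); a normal to α is P_1P_2 × P_1P_3 = (40, 32, 0).
Using P_1: α has equation 40x + 32y = -200.
λ = (n·A − d)/|n|² = (-528 − (-200))/2624 = -1/8.
Reflection = A − 2λn = (-6, -9, 1) − (-1/4)·(40, 32, 0) = (4, -1, 1).

(4, -1, 1)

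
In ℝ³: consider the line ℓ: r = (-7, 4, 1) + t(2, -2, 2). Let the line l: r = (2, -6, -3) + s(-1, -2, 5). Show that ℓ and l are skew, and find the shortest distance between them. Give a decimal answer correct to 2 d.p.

Common perpendicular direction n = (2, -2, 2) × (-1, -2, 5) = (-6, -12, -6).
With w = (2, -6, -3) − (-7, 4, 1) = (9, -10, -4), w · n = 90.
Since n ≠ 0 the lines are not parallel, and w · n = 90 ≠ 0 so they do not intersect; hence they are skew.
Distance = |w · n| / |n| = |90| / √216 ≈ 6.12.

6.12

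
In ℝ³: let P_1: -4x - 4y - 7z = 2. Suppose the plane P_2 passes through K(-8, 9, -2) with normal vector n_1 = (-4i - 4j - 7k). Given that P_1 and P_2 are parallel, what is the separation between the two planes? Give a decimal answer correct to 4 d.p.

0.8889

P_2: n_1·r = n_1·K gives -4x - 4y - 7z = 10.
Same normal n = (-4, -4, -7) with |n| = √81; distance = |2 − 10| / |n| = 8/√81 ≈ 0.8889.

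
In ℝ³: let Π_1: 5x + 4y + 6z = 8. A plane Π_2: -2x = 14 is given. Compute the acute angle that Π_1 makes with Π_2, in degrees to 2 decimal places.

55.26

cos θ = |n₁·n₂| / (|n₁||n₂|) = |-10| / (√77 · √4).
θ = arccos(0.56980) ≈ 55.26°.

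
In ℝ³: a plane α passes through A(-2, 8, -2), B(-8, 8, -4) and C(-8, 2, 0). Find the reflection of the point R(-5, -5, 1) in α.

(-7, -1, 7)

AB = (-6, 0, -2), AC = (-6, -6, 2); a normal to α is AB × AC = (-12, 24, 36).
Using A: α has equation -12x + 24y + 36z = 144.
λ = (n·R − d)/|n|² = (-24 − 144)/2016 = -1/12.
Reflection = R − 2λn = (-5, -5, 1) − (-1/6)·(-12, 24, 36) = (-7, -1, 7).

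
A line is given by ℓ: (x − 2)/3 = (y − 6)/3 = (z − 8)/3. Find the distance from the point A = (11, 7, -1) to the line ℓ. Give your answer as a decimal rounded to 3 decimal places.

ℓ has direction (3, 3, 3) through (2, 6, 8).
Taking (2, 6, 8) on ℓ with direction v = (3, 3, 3): w = A − (2, 6, 8) = (9, 1, -9), and w × v = (30, -54, 24).
Distance = |w × v| / |v| = √4392 / √27 ≈ 12.754.

12.754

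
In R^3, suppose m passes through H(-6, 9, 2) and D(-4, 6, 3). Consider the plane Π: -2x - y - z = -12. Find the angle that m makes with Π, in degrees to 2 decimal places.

A direction vector for m is D − H = (2, -3, 1).
sin θ = |n·v| / (|n||v|) = |-2| / (√6 · √14) = 0.21822.
θ ≈ 12.60°.

12.60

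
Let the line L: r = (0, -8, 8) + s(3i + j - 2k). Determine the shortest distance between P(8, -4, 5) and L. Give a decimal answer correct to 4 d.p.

2.5355

Taking (0, -8, 8) on L with direction v = (3, 1, -2): w = P − (0, -8, 8) = (8, 4, -3), and w × v = (-5, 7, -4).
Distance = |w × v| / |v| = √90 / √14 ≈ 2.5355.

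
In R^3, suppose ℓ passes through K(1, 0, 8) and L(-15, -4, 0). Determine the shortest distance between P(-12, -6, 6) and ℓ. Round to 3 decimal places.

5.094

A direction vector for ℓ is L − K = (-16, -4, -8).
Taking (1, 0, 8) on ℓ with direction v = (-16, -4, -8): w = P − (1, 0, 8) = (-13, -6, -2), and w × v = (40, -72, -44).
Distance = |w × v| / |v| = √8720 / √336 ≈ 5.094.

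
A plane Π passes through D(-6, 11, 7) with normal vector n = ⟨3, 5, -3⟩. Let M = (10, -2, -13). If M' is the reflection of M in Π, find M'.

(4, -12, -7)

Π: n·r = n·D gives 3x + 5y - 3z = 16.
λ = (n·M − d)/|n|² = (59 − 16)/43 = 1.
Reflection = M − 2λn = (10, -2, -13) − 2·(3, 5, -3) = (4, -12, -7).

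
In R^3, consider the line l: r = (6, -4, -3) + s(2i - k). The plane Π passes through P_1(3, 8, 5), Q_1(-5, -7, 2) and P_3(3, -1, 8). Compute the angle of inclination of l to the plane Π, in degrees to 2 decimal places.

67.43

P_1Q_1 = (-8, -15, -3), P_1P_3 = (0, -9, 3); a normal to Π is P_1Q_1 × P_1P_3 = (-72, 24, 72).
Using P_1: Π has equation -72x + 24y + 72z = 336.
sin θ = |n·v| / (|n||v|) = |-216| / (√10944 · √5) = 0.92338.
θ ≈ 67.43°.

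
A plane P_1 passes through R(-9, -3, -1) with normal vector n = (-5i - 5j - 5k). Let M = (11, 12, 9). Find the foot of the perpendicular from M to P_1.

(-4, -3, -6)

P_1: n·r = n·R gives -5x - 5y - 5z = 65.
Foot = M − λn with λ = (n·M − d)/|n|² = (-160 − 65)/75 = -3.
Foot = (11, 12, 9) − (-3)·(-5, -5, -5) = (-4, -3, -6).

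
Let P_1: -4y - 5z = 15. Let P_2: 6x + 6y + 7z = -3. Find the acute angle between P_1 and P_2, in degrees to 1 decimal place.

33.1

cos θ = |n₁·n₂| / (|n₁||n₂|) = |-59| / (√41 · √121).
θ = arccos(0.83766) ≈ 33.1°.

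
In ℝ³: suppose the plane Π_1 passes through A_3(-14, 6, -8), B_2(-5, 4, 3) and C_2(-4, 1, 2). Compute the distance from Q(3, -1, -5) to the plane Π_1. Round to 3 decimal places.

A_3B_2 = (9, -2, 11), A_3C_2 = (10, -5, 10); a normal to Π_1 is A_3B_2 × A_3C_2 = (35, 20, -25).
Using A_3: Π_1 has equation 35x + 20y - 25z = -170.
n·Q − d = (35)·(3) + (20)·(-1) + (-25)·(-5) − (-170) = 380; |n| = √2250.
Distance = |380| / √2250 = 380/√2250 ≈ 8.011.

8.011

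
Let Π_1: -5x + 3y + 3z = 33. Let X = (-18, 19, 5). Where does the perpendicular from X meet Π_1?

(-3, 10, -4)

Foot = X − λn with λ = (n·X − d)/|n|² = (162 − 33)/43 = 3.
Foot = (-18, 19, 5) − 3·(-5, 3, 3) = (-3, 10, -4).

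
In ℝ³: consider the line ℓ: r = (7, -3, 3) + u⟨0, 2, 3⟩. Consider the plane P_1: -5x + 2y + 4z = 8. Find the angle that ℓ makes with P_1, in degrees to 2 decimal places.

sin θ = |n·v| / (|n||v|) = |16| / (√45 · √13) = 0.66152.
θ ≈ 41.42°.

41.42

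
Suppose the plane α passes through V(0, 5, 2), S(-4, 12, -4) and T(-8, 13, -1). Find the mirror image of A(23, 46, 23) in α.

VS = (-4, 7, -6), VT = (-8, 8, -3); a normal to α is VS × VT = (27, 36, 24).
Using V: α has equation 27x + 36y + 24z = 228.
λ = (n·A − d)/|n|² = (2829 − 228)/2601 = 1.
Reflection = A − 2λn = (23, 46, 23) − 2·(27, 36, 24) = (-31, -26, -25).

(-31, -26, -25)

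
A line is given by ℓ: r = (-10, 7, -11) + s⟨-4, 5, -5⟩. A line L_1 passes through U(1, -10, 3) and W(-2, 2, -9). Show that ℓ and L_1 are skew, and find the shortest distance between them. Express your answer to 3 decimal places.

2.121

A direction vector for L_1 is W − U = (-3, 12, -12).
Common perpendicular direction n = (-4, 5, -5) × (-3, 12, -12) = (0, -33, -33).
With w = (1, -10, 3) − (-10, 7, -11) = (11, -17, 14), w · n = 99.
Since n ≠ 0 the lines are not parallel, and w · n = 99 ≠ 0 so they do not intersect; hence they are skew.
Distance = |w · n| / |n| = |99| / √2178 ≈ 2.121.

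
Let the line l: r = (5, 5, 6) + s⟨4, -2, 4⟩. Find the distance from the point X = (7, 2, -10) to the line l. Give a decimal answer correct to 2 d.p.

Taking (5, 5, 6) on l with direction v = (4, -2, 4): w = X − (5, 5, 6) = (2, -3, -16), and w × v = (-44, -72, 8).
Distance = |w × v| / |v| = √7184 / √36 ≈ 14.13.

14.13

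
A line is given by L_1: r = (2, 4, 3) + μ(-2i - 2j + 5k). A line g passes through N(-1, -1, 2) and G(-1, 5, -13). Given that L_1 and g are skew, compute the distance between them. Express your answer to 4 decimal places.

5.0138

A direction vector for g is G − N = (0, 6, -15).
Common perpendicular direction n = (-2, -2, 5) × (0, 6, -15) = (0, -30, -12).
With w = (-1, -1, 2) − (2, 4, 3) = (-3, -5, -1), w · n = 162.
Distance = |w · n| / |n| = |162| / √1044 ≈ 5.0138.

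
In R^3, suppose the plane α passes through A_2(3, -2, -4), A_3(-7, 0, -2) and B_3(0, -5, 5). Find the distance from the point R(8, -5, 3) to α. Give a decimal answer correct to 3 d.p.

A_2A_3 = (-10, 2, 2), A_2B_3 = (-3, -3, 9); a normal to α is A_2A_3 × A_2B_3 = (24, 84, 36).
Using A_2: α has equation 24x + 84y + 36z = -240.
n·R − d = (24)·(8) + (84)·(-5) + (36)·(3) − (-240) = 120; |n| = √8928.
Distance = |120| / √8928 = 120/√8928 ≈ 1.270.

1.270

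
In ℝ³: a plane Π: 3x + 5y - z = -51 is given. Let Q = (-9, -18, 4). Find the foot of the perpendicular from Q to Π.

Foot = Q − λn with λ = (n·Q − d)/|n|² = (-121 − (-51))/35 = -2.
Foot = (-9, -18, 4) − (-2)·(3, 5, -1) = (-3, -8, 2).

(-3, -8, 2)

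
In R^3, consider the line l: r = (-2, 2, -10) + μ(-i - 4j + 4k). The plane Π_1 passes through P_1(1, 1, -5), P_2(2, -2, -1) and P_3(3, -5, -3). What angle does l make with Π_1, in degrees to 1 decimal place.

P_1P_2 = (1, -3, 4), P_1P_3 = (2, -6, 2); a normal to Π_1 is P_1P_2 × P_1P_3 = (18, 6, 0).
Using P_1: Π_1 has equation 18x + 6y = 24.
sin θ = |n·v| / (|n||v|) = |-42| / (√360 · √33) = 0.38534.
θ ≈ 22.7°.

22.7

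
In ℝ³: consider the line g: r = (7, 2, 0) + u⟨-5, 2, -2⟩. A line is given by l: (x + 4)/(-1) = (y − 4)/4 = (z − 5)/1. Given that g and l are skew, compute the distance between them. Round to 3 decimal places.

8.552

l has direction (-1, 4, 1) through (-4, 4, 5).
Common perpendicular direction n = (-5, 2, -2) × (-1, 4, 1) = (10, 7, -18).
With w = (-4, 4, 5) − (7, 2, 0) = (-11, 2, 5), w · n = -186.
Distance = |w · n| / |n| = |-186| / √473 ≈ 8.552.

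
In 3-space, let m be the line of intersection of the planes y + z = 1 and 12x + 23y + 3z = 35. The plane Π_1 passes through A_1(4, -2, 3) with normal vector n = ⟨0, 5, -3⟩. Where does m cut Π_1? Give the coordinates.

Direction of m: (0, 1, 1) × (12, 23, 3) = (-20, 12, -12).
A point on m: solving the two plane equations with x = -14 gives (-14, 10, -9).
Π_1: n·r = n·A_1 gives 5y - 3z = -19.
Substitute r = (-14, 10, -9) + t(-20, 12, -12) into the plane: 77 + 96t = -19, so t = -1.
Intersection: (-14, 10, -9) + (-1)·(-20, 12, -12) = (6, -2, 3).

(6, -2, 3)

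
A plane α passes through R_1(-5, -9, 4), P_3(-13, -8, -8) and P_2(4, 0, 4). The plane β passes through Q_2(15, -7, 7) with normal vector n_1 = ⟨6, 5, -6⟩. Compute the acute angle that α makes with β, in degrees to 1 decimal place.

R_1P_3 = (-8, 1, -12), R_1P_2 = (9, 9, 0); a normal to α is R_1P_3 × R_1P_2 = (108, -108, -81).
Using R_1: α has equation 108x - 108y - 81z = 108.
β: n_1·r = n_1·Q_2 gives 6x + 5y - 6z = 13.
cos θ = |n₁·n₂| / (|n₁||n₂|) = |594| / (√29889 · √97).
θ = arccos(0.34885) ≈ 69.6°.

69.6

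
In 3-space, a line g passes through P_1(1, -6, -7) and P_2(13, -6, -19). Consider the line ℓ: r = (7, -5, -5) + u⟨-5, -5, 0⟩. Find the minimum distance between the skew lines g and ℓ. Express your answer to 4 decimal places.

A direction vector for g is P_2 − P_1 = (12, 0, -12).
Common perpendicular direction n = (12, 0, -12) × (-5, -5, 0) = (-60, 60, -60).
With w = (7, -5, -5) − (1, -6, -7) = (6, 1, 2), w · n = -420.
Distance = |w · n| / |n| = |-420| / √10800 ≈ 4.0415.

4.0415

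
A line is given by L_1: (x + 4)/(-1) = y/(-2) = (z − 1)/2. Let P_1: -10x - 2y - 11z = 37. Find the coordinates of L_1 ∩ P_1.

L_1 has direction (-1, -2, 2) through (-4, 0, 1).
Substitute r = (-4, 0, 1) + t(-1, -2, 2) into the plane: 29 + (-8)t = 37, so t = -1.
Intersection: (-4, 0, 1) + (-1)·(-1, -2, 2) = (-3, 2, -1).

(-3, 2, -1)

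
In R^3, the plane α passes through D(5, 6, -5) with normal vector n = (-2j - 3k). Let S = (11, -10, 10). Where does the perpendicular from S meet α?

α: n·r = n·D gives -2y - 3z = 3.
Foot = S − λn with λ = (n·S − d)/|n|² = (-10 − 3)/13 = -1.
Foot = (11, -10, 10) − (-1)·(0, -2, -3) = (11, -12, 7).

(11, -12, 7)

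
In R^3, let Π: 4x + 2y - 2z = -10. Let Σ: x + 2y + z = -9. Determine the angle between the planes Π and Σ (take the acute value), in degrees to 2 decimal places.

60.00

cos θ = |n₁·n₂| / (|n₁||n₂|) = |6| / (√24 · √6).
θ = arccos(0.50000) ≈ 60.00°.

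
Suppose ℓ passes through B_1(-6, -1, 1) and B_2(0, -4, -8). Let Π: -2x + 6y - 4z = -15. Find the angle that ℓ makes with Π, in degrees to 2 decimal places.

4.10

A direction vector for ℓ is B_2 − B_1 = (6, -3, -9).
sin θ = |n·v| / (|n||v|) = |6| / (√56 · √126) = 0.07143.
θ ≈ 4.10°.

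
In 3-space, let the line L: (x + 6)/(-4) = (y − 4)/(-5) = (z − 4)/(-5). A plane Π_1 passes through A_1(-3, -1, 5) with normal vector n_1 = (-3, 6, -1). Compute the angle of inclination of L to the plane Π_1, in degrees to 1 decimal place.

13.6

L has direction (-4, -5, -5) through (-6, 4, 4).
Π_1: n_1·r = n_1·A_1 gives -3x + 6y - z = -2.
sin θ = |n·v| / (|n||v|) = |-13| / (√46 · √66) = 0.23594.
θ ≈ 13.6°.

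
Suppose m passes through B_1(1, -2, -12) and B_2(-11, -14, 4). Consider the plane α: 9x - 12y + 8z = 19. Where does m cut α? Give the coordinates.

A direction vector for m is B_2 − B_1 = (-12, -12, 16).
Substitute r = (1, -2, -12) + t(-12, -12, 16) into the plane: -63 + 164t = 19, so t = 1/2.
Intersection: (1, -2, -12) + (1/2)·(-12, -12, 16) = (-5, -8, -4).

(-5, -8, -4)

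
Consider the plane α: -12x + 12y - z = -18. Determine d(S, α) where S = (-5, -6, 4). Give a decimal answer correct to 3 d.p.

0.118

n·S − d = (-12)·(-5) + (12)·(-6) + (-1)·(4) − (-18) = 2; |n| = √289.
Distance = |2| / √289 = 2/√289 ≈ 0.118.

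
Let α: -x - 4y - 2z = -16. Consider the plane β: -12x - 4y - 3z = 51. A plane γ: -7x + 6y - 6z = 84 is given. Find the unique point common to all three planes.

Solving the 3×3 linear system -x - 4y - 2z = -16, -12x - 4y - 3z = 51, -7x + 6y - 6z = 84 (e.g. by elimination or Cramer's rule, determinant = 362) gives (-6, 6, -1).

(-6, 6, -1)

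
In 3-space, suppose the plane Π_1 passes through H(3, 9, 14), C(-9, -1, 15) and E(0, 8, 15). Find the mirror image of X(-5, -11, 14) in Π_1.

(-9, -7, 6)

HC = (-12, -10, 1), HE = (-3, -1, 1); a normal to Π_1 is HC × HE = (-9, 9, -18).
Using H: Π_1 has equation -9x + 9y - 18z = -198.
λ = (n·X − d)/|n|² = (-306 − (-198))/486 = -2/9.
Reflection = X − 2λn = (-5, -11, 14) − (-4/9)·(-9, 9, -18) = (-9, -7, 6).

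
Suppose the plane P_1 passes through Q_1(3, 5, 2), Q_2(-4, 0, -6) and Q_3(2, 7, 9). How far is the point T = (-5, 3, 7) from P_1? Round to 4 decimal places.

0.9045

Q_1Q_2 = (-7, -5, -8), Q_1Q_3 = (-1, 2, 7); a normal to P_1 is Q_1Q_2 × Q_1Q_3 = (-19, 57, -19).
Using Q_1: P_1 has equation -19x + 57y - 19z = 190.
n·T − d = (-19)·(-5) + (57)·(3) + (-19)·(7) − 190 = -57; |n| = √3971.
Distance = |-57| / √3971 = 57/√3971 ≈ 0.9045.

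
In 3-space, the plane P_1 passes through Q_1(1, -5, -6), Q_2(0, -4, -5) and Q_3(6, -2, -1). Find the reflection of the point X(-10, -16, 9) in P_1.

(-4, 14, -15)

Q_1Q_2 = (-1, 1, 1), Q_1Q_3 = (5, 3, 5); a normal to P_1 is Q_1Q_2 × Q_1Q_3 = (2, 10, -8).
Using Q_1: P_1 has equation 2x + 10y - 8z = 0.
λ = (n·X − d)/|n|² = (-252 − 0)/168 = -3/2.
Reflection = X − 2λn = (-10, -16, 9) − (-3)·(2, 10, -8) = (-4, 14, -15).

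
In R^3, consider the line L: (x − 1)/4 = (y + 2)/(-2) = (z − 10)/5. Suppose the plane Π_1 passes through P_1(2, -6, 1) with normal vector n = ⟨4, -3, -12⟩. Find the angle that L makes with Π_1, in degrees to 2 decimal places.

25.83

L has direction (4, -2, 5) through (1, -2, 10).
Π_1: n·r = n·P_1 gives 4x - 3y - 12z = 14.
sin θ = |n·v| / (|n||v|) = |-38| / (√169 · √45) = 0.43575.
θ ≈ 25.83°.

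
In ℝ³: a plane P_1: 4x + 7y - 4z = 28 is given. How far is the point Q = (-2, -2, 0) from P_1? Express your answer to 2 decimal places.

5.56

n·Q − d = (4)·(-2) + (7)·(-2) + (-4)·(0) − 28 = -50; |n| = √81.
Distance = |-50| / √81 = 50/√81 ≈ 5.56.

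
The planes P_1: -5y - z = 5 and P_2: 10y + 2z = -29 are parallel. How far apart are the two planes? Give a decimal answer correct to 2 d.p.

Rescale P_2 by 1/(-2): -5y - z = 29/2. Then distance = |5 − (29/2)| / √26 ≈ 1.86.

1.86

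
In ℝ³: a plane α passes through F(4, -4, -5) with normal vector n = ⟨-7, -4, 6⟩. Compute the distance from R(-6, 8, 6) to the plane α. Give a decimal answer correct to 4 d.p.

8.7563

α: n·r = n·F gives -7x - 4y + 6z = -42.
n·R − d = (-7)·(-6) + (-4)·(8) + (6)·(6) − (-42) = 88; |n| = √101.
Distance = |88| / √101 = 88/√101 ≈ 8.7563.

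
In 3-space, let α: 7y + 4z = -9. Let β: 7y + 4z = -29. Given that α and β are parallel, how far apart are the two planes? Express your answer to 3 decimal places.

2.481

Same normal n = (0, 7, 4) with |n| = √65; distance = |-9 − (-29)| / |n| = 20/√65 ≈ 2.481.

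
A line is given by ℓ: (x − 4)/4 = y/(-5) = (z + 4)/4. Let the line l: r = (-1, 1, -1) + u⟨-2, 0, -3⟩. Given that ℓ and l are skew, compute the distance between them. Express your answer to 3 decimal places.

5.469

ℓ has direction (4, -5, 4) through (4, 0, -4).
Common perpendicular direction n = (4, -5, 4) × (-2, 0, -3) = (15, 4, -10).
With w = (-1, 1, -1) − (4, 0, -4) = (-5, 1, 3), w · n = -101.
Distance = |w · n| / |n| = |-101| / √341 ≈ 5.469.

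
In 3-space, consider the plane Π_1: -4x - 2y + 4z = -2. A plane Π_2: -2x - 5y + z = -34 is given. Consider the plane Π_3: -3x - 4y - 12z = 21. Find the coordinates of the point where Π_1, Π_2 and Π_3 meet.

Solving the 3×3 linear system -4x - 2y + 4z = -2, -2x - 5y + z = -34, -3x - 4y - 12z = 21 (e.g. by elimination or Cramer's rule, determinant = -230) gives (-7, 9, -3).

(-7, 9, -3)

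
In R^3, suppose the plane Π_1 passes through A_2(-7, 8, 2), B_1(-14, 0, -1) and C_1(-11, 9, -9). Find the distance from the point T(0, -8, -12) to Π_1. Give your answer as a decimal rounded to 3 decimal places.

A_2B_1 = (-7, -8, -3), A_2C_1 = (-4, 1, -11); a normal to Π_1 is A_2B_1 × A_2C_1 = (91, -65, -39).
Using A_2: Π_1 has equation 91x - 65y - 39z = -1235.
n·T − d = (91)·(0) + (-65)·(-8) + (-39)·(-12) − (-1235) = 2223; |n| = √14027.
Distance = |2223| / √14027 = 2223/√14027 ≈ 18.770.

18.770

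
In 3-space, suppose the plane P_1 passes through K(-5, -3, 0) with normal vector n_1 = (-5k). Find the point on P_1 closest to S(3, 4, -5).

(3, 4, 0)

P_1: n_1·r = n_1·K gives -5z = 0.
Foot = S − λn with λ = (n·S − d)/|n|² = (25 − 0)/25 = 1.
Foot = (3, 4, -5) − 1·(0, 0, -5) = (3, 4, 0).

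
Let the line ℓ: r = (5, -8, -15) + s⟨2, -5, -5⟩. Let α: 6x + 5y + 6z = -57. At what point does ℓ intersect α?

Substitute r = (5, -8, -15) + t(2, -5, -5) into the plane: -100 + (-43)t = -57, so t = -1.
Intersection: (5, -8, -15) + (-1)·(2, -5, -5) = (3, -3, -10).

(3, -3, -10)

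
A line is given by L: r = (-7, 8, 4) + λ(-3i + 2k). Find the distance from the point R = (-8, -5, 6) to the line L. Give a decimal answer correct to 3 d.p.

13.047

Taking (-7, 8, 4) on L with direction v = (-3, 0, 2): w = R − (-7, 8, 4) = (-1, -13, 2), and w × v = (-26, -4, -39).
Distance = |w × v| / |v| = √2213 / √13 ≈ 13.047.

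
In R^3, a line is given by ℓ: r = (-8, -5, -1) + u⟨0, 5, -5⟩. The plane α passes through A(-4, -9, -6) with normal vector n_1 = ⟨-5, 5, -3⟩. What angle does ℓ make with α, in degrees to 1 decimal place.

47.4

α: n_1·r = n_1·A gives -5x + 5y - 3z = -7.
sin θ = |n·v| / (|n||v|) = |40| / (√59 · √50) = 0.73646.
θ ≈ 47.4°.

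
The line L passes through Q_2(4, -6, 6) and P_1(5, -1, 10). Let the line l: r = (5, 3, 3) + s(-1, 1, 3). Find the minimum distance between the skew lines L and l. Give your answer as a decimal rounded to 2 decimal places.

A direction vector for L is P_1 − Q_2 = (1, 5, 4).
Common perpendicular direction n = (1, 5, 4) × (-1, 1, 3) = (11, -7, 6).
With w = (5, 3, 3) − (4, -6, 6) = (1, 9, -3), w · n = -70.
Distance = |w · n| / |n| = |-70| / √206 ≈ 4.88.

4.88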